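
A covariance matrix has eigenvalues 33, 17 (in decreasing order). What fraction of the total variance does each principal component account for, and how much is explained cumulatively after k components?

Step 1 — total variance = trace(Sigma) = Σ λ_i = 33 + 17 = 50.

Step 2 — fraction explained by component i = λ_i / Σ λ:
  PC1: 33/50 = 0.66
  PC2: 17/50 = 0.34

Step 3 — cumulative fraction after k components = (λ_1 + ... + λ_k) / Σ λ:
  k = 1: 33/50 = 0.66
  k = 2: (33 + 17)/50 = 50/50 = 1

Summary (fraction, with percent):

explained: PC1 0.66 (66%), PC2 0.34 (34%);  cumulative: 0.66, 1


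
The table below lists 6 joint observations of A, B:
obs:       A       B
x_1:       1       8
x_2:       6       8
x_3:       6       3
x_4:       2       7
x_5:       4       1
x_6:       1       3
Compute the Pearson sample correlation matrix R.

Step 1 — column means:
  mean(A) = (1 + 6 + 6 + 2 + 4 + 1) / 6 = 20/6 = 3.3333
  mean(B) = (8 + 8 + 3 + 7 + 1 + 3) / 6 = 30/6 = 5

Step 2 — sample variances and covariances s[i,j] = (1/(n-1)) · Σ_k (x_{k,i} - mean_i) · (x_{k,j} - mean_j), with n-1 = 5:
  s[A,A] = ((-2.3333)·(-2.3333) + (2.6667)·(2.6667) + (2.6667)·(2.6667) + (-1.3333)·(-1.3333) + (0.6667)·(0.6667) + (-2.3333)·(-2.3333)) / 5 = 27.3333/5 = 5.4667
  s[A,B] = ((-2.3333)·(3) + (2.6667)·(3) + (2.6667)·(-2) + (-1.3333)·(2) + (0.6667)·(-4) + (-2.3333)·(-2)) / 5 = -5/5 = -1
  s[B,B] = ((3)·(3) + (3)·(3) + (-2)·(-2) + (2)·(2) + (-4)·(-4) + (-2)·(-2)) / 5 = 46/5 = 9.2
  Sample standard deviations s_i = √(s[i,i]):
  s(A) = √(5.4667) = 2.3381
  s(B) = √(9.2) = 3.0332

Step 3 — r_{ij} = s_{ij} / (s_i · s_j):
  r[A,A] = 1 (diagonal).
  r[A,B] = -1 / (2.3381 · 3.0332) = -1 / 7.0918 = -0.141
  r[B,B] = 1 (diagonal).

R is symmetric with unit diagonal. Assembling:

R = [[1, -0.141],
 [-0.141, 1]]


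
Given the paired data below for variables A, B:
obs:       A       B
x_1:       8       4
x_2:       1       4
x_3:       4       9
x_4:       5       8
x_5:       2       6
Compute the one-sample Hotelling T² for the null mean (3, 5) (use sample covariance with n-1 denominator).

Step 1 — sample mean vector:
  mean(A) = (8 + 1 + 4 + 5 + 2) / 5 = 20/5 = 4
  mean(B) = (4 + 4 + 9 + 8 + 6) / 5 = 31/5 = 6.2
  x̄ = (4, 6.2),  deviation x̄ - mu_0 = (4, 6.2) - (3, 5) = (1, 1.2).

Step 2 — sample covariance matrix, S[i,j] = (1/(n-1)) · Σ_k (x_{k,i} - mean_i) · (x_{k,j} - mean_j), divisor n-1 = 4:
  S[A,A] = ((4)·(4) + (-3)·(-3) + (0)·(0) + (1)·(1) + (-2)·(-2)) / 4 = 30/4 = 7.5
  S[A,B] = ((4)·(-2.2) + (-3)·(-2.2) + (0)·(2.8) + (1)·(1.8) + (-2)·(-0.2)) / 4 = 0/4 = 0
  S[B,B] = ((-2.2)·(-2.2) + (-2.2)·(-2.2) + (2.8)·(2.8) + (1.8)·(1.8) + (-0.2)·(-0.2)) / 4 = 20.8/4 = 5.2
  S = [[7.5, 0],
 [0, 5.2]].

Step 3 — invert S. det(S) = 7.5·5.2 - (0)² = 39.
  S^{-1} = (1/det) · [[d, -b], [-b, a]] = [[0.1333, 0],
 [0, 0.1923]].

Step 4 — quadratic form (x̄ - mu_0)^T · S^{-1} · (x̄ - mu_0):
  S^{-1} · (x̄ - mu_0) = (0.1333, 0.2308),
  (x̄ - mu_0)^T · [...] = (1)·(0.1333) + (1.2)·(0.2308) = 0.4103.

Step 5 — scale by n: T² = 5 · 0.4103 = 2.0513.

T² ≈ 2.0513


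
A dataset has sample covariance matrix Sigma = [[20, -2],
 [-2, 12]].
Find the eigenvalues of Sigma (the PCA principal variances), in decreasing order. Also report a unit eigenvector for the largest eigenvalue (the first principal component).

Step 1 — characteristic polynomial of 2×2 Sigma:
  det(Sigma - λI) = λ² - trace · λ + det = 0.
  trace = 20 + 12 = 32, det = 20·12 - (-2)² = 236.
Step 2 — discriminant:
  Δ = trace² - 4·det = 1024 - 944 = 80.
Step 3 — eigenvalues:
  λ = (trace ± √Δ)/2 = (32 ± 8.9443)/2,
  λ_1 = 20.4721,  λ_2 = 11.5279.

Step 4 — unit eigenvector for λ_1: solve (Sigma - λ_1 I)v = 0. First row:
  (20 - 20.4721)·v_x + (-2)·v_y = 0, i.e. (-0.4721)·v_x + (-2)·v_y = 0,
  so v ∝ (b, λ_1 - a) = (-2, 0.4721); multiply by -1 so the first entry is positive: u = (2, -0.4721).
  ||u|| = √((2)² + (-0.4721)²) = √(4.2229) ≈ 2.055,
  v_1 = u/||u|| ≈ (0.9732, -0.2298) (||v_1|| = 1).

λ_1 = 20.4721,  λ_2 = 11.5279;  v_1 ≈ (0.9732, -0.2298)


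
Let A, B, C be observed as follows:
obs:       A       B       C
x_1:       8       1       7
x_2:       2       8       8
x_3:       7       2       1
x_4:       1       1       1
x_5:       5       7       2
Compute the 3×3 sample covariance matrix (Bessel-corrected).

Step 1 — column means:
  mean(A) = (8 + 2 + 7 + 1 + 5) / 5 = 23/5 = 4.6
  mean(B) = (1 + 8 + 2 + 1 + 7) / 5 = 19/5 = 3.8
  mean(C) = (7 + 8 + 1 + 1 + 2) / 5 = 19/5 = 3.8

Step 2 — sample covariance S[i,j] = (1/(n-1)) · Σ_k (x_{k,i} - mean_i) · (x_{k,j} - mean_j), with n-1 = 4.
  S[A,A] = ((3.4)·(3.4) + (-2.6)·(-2.6) + (2.4)·(2.4) + (-3.6)·(-3.6) + (0.4)·(0.4)) / 4 = 37.2/4 = 9.3
  S[A,B] = ((3.4)·(-2.8) + (-2.6)·(4.2) + (2.4)·(-1.8) + (-3.6)·(-2.8) + (0.4)·(3.2)) / 4 = -13.4/4 = -3.35
  S[A,C] = ((3.4)·(3.2) + (-2.6)·(4.2) + (2.4)·(-2.8) + (-3.6)·(-2.8) + (0.4)·(-1.8)) / 4 = 2.6/4 = 0.65
  S[B,B] = ((-2.8)·(-2.8) + (4.2)·(4.2) + (-1.8)·(-1.8) + (-2.8)·(-2.8) + (3.2)·(3.2)) / 4 = 46.8/4 = 11.7
  S[B,C] = ((-2.8)·(3.2) + (4.2)·(4.2) + (-1.8)·(-2.8) + (-2.8)·(-2.8) + (3.2)·(-1.8)) / 4 = 15.8/4 = 3.95
  S[C,C] = ((3.2)·(3.2) + (4.2)·(4.2) + (-2.8)·(-2.8) + (-2.8)·(-2.8) + (-1.8)·(-1.8)) / 4 = 46.8/4 = 11.7

S is symmetric (S[j,i] = S[i,j]). Assembling:

S = [[9.3, -3.35, 0.65],
 [-3.35, 11.7, 3.95],
 [0.65, 3.95, 11.7]]


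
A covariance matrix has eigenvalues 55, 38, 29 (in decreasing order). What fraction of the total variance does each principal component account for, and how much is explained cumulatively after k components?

Step 1 — total variance = trace(Sigma) = Σ λ_i = 55 + 38 + 29 = 122.

Step 2 — fraction explained by component i = λ_i / Σ λ:
  PC1: 55/122 = 0.4508
  PC2: 38/122 = 0.3115
  PC3: 29/122 = 0.2377

Step 3 — cumulative fraction after k components = (λ_1 + ... + λ_k) / Σ λ:
  k = 1: 55/122 = 0.4508
  k = 2: (55 + 38)/122 = 93/122 = 0.7623
  k = 3: (55 + 38 + 29)/122 = 122/122 = 1

Summary (fraction, with percent):

explained: PC1 0.4508 (45.08%), PC2 0.3115 (31.15%), PC3 0.2377 (23.77%);  cumulative: 0.4508, 0.7623, 1


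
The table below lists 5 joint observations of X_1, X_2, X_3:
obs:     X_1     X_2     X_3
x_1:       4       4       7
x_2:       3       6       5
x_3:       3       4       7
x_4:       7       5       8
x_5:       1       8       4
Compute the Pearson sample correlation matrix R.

Step 1 — column means:
  mean(X_1) = (4 + 3 + 3 + 7 + 1) / 5 = 18/5 = 3.6
  mean(X_2) = (4 + 6 + 4 + 5 + 8) / 5 = 27/5 = 5.4
  mean(X_3) = (7 + 5 + 7 + 8 + 4) / 5 = 31/5 = 6.2

Step 2 — sample variances and covariances s[i,j] = (1/(n-1)) · Σ_k (x_{k,i} - mean_i) · (x_{k,j} - mean_j), with n-1 = 4:
  s[X_1,X_1] = ((0.4)·(0.4) + (-0.6)·(-0.6) + (-0.6)·(-0.6) + (3.4)·(3.4) + (-2.6)·(-2.6)) / 4 = 19.2/4 = 4.8
  s[X_1,X_2] = ((0.4)·(-1.4) + (-0.6)·(0.6) + (-0.6)·(-1.4) + (3.4)·(-0.4) + (-2.6)·(2.6)) / 4 = -8.2/4 = -2.05
  s[X_1,X_3] = ((0.4)·(0.8) + (-0.6)·(-1.2) + (-0.6)·(0.8) + (3.4)·(1.8) + (-2.6)·(-2.2)) / 4 = 12.4/4 = 3.1
  s[X_2,X_2] = ((-1.4)·(-1.4) + (0.6)·(0.6) + (-1.4)·(-1.4) + (-0.4)·(-0.4) + (2.6)·(2.6)) / 4 = 11.2/4 = 2.8
  s[X_2,X_3] = ((-1.4)·(0.8) + (0.6)·(-1.2) + (-1.4)·(0.8) + (-0.4)·(1.8) + (2.6)·(-2.2)) / 4 = -9.4/4 = -2.35
  s[X_3,X_3] = ((0.8)·(0.8) + (-1.2)·(-1.2) + (0.8)·(0.8) + (1.8)·(1.8) + (-2.2)·(-2.2)) / 4 = 10.8/4 = 2.7
  Sample standard deviations s_i = √(s[i,i]):
  s(X_1) = √(4.8) = 2.1909
  s(X_2) = √(2.8) = 1.6733
  s(X_3) = √(2.7) = 1.6432

Step 3 — r_{ij} = s_{ij} / (s_i · s_j):
  r[X_1,X_1] = 1 (diagonal).
  r[X_1,X_2] = -2.05 / (2.1909 · 1.6733) = -2.05 / 3.6661 = -0.5592
  r[X_1,X_3] = 3.1 / (2.1909 · 1.6432) = 3.1 / 3.6 = 0.8611
  r[X_2,X_2] = 1 (diagonal).
  r[X_2,X_3] = -2.35 / (1.6733 · 1.6432) = -2.35 / 2.7495 = -0.8547
  r[X_3,X_3] = 1 (diagonal).

R is symmetric with unit diagonal. Assembling:

R = [[1, -0.5592, 0.8611],
 [-0.5592, 1, -0.8547],
 [0.8611, -0.8547, 1]]


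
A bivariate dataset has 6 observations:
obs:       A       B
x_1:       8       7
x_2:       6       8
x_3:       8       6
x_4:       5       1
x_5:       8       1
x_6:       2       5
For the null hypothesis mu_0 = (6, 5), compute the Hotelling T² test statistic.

Step 1 — sample mean vector:
  mean(A) = (8 + 6 + 8 + 5 + 8 + 2) / 6 = 37/6 = 6.1667
  mean(B) = (7 + 8 + 6 + 1 + 1 + 5) / 6 = 28/6 = 4.6667
  x̄ = (6.1667, 4.6667),  deviation x̄ - mu_0 = (6.1667, 4.6667) - (6, 5) = (0.1667, -0.3333).

Step 2 — sample covariance matrix, S[i,j] = (1/(n-1)) · Σ_k (x_{k,i} - mean_i) · (x_{k,j} - mean_j), divisor n-1 = 5:
  S[A,A] = ((1.8333)·(1.8333) + (-0.1667)·(-0.1667) + (1.8333)·(1.8333) + (-1.1667)·(-1.1667) + (1.8333)·(1.8333) + (-4.1667)·(-4.1667)) / 5 = 28.8333/5 = 5.7667
  S[A,B] = ((1.8333)·(2.3333) + (-0.1667)·(3.3333) + (1.8333)·(1.3333) + (-1.1667)·(-3.6667) + (1.8333)·(-3.6667) + (-4.1667)·(0.3333)) / 5 = 2.3333/5 = 0.4667
  S[B,B] = ((2.3333)·(2.3333) + (3.3333)·(3.3333) + (1.3333)·(1.3333) + (-3.6667)·(-3.6667) + (-3.6667)·(-3.6667) + (0.3333)·(0.3333)) / 5 = 45.3333/5 = 9.0667
  S = [[5.7667, 0.4667],
 [0.4667, 9.0667]].

Step 3 — invert S. det(S) = 5.7667·9.0667 - (0.4667)² = 52.0667.
  S^{-1} = (1/det) · [[d, -b], [-b, a]] = [[0.1741, -0.009],
 [-0.009, 0.1108]].

Step 4 — quadratic form (x̄ - mu_0)^T · S^{-1} · (x̄ - mu_0):
  S^{-1} · (x̄ - mu_0) = (0.032, -0.0384),
  (x̄ - mu_0)^T · [...] = (0.1667)·(0.032) + (-0.3333)·(-0.0384) = 0.0181.

Step 5 — scale by n: T² = 6 · 0.0181 = 0.1088.

T² ≈ 0.1088


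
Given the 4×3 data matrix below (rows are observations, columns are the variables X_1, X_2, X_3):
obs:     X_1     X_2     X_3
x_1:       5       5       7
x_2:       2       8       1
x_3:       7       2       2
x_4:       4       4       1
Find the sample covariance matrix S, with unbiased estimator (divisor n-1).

Step 1 — column means:
  mean(X_1) = (5 + 2 + 7 + 4) / 4 = 18/4 = 4.5
  mean(X_2) = (5 + 8 + 2 + 4) / 4 = 19/4 = 4.75
  mean(X_3) = (7 + 1 + 2 + 1) / 4 = 11/4 = 2.75

Step 2 — sample covariance S[i,j] = (1/(n-1)) · Σ_k (x_{k,i} - mean_i) · (x_{k,j} - mean_j), with n-1 = 3.
  S[X_1,X_1] = ((0.5)·(0.5) + (-2.5)·(-2.5) + (2.5)·(2.5) + (-0.5)·(-0.5)) / 3 = 13/3 = 4.3333
  S[X_1,X_2] = ((0.5)·(0.25) + (-2.5)·(3.25) + (2.5)·(-2.75) + (-0.5)·(-0.75)) / 3 = -14.5/3 = -4.8333
  S[X_1,X_3] = ((0.5)·(4.25) + (-2.5)·(-1.75) + (2.5)·(-0.75) + (-0.5)·(-1.75)) / 3 = 5.5/3 = 1.8333
  S[X_2,X_2] = ((0.25)·(0.25) + (3.25)·(3.25) + (-2.75)·(-2.75) + (-0.75)·(-0.75)) / 3 = 18.75/3 = 6.25
  S[X_2,X_3] = ((0.25)·(4.25) + (3.25)·(-1.75) + (-2.75)·(-0.75) + (-0.75)·(-1.75)) / 3 = -1.25/3 = -0.4167
  S[X_3,X_3] = ((4.25)·(4.25) + (-1.75)·(-1.75) + (-0.75)·(-0.75) + (-1.75)·(-1.75)) / 3 = 24.75/3 = 8.25

S is symmetric (S[j,i] = S[i,j]). Assembling:

S = [[4.3333, -4.8333, 1.8333],
 [-4.8333, 6.25, -0.4167],
 [1.8333, -0.4167, 8.25]]


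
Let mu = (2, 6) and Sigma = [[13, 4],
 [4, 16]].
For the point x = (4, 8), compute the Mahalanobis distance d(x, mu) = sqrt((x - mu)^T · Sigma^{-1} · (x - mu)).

Step 1 — centre the observation: (x - mu) = (2, 2).

Step 2 — invert Sigma. det(Sigma) = 13·16 - (4)² = 192.
  Sigma^{-1} = (1/det) · [[d, -b], [-b, a]] = [[0.0833, -0.0208],
 [-0.0208, 0.0677]].

Step 3 — form the quadratic (x - mu)^T · Sigma^{-1} · (x - mu):
  Sigma^{-1} · (x - mu) = (0.125, 0.0938).
  (x - mu)^T · [Sigma^{-1} · (x - mu)] = (2)·(0.125) + (2)·(0.0938) = 0.4375.

Step 4 — take square root: d = √(0.4375) ≈ 0.6614.

d(x, mu) = √(0.4375) ≈ 0.6614


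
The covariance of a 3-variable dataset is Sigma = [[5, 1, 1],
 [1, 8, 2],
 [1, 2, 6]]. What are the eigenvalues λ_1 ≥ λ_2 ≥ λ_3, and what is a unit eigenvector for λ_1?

Step 1 — characteristic polynomial p(λ) = det(λI - Sigma) = λ³ - tr·λ² + c_1·λ - det, where tr = trace, c_1 = sum of the principal 2×2 minors, det = det(Sigma):
  tr = 5 + 8 + 6 = 19,
  c_1 = (5·8 - (1)²) + (5·6 - (1)²) + (8·6 - (2)²) = 39 + 29 + 44 = 112,
  det = 5·(8·6 - (2)²) - (1)·((1)·6 - (2)·(1)) + (1)·((1)·(2) - 8·(1)) = 5·(44) - (1)·(4) + (1)·(-6) = 210.
  So p(λ) = λ³ - 19λ² + 112λ - 210.
Step 2 — look for an integer root (rational root theorem: any rational root is an integer divisor of 210). Testing λ = 5:
  p(5) = 125 - 475 + 560 - 210 = 0  ✓
  Dividing out (λ - 5): p(λ) = (λ - 5)(λ² - 14λ + 42).
Step 3 — remaining eigenvalues from the quadratic λ² - 14λ + 42 = 0:
  Δ = 14² - 4·42 = 196 - 168 = 28,  λ = (14 ± √28)/2 = (14 ± 5.2915)/2 ≈ 9.6458 or 4.3542.
  Sorted: λ_1 = 9.6458,  λ_2 = 5,  λ_3 = 4.3542  (check: sum = 19 = tr ✓).

Step 4 — unit eigenvector for λ_1 ≈ 9.6458: v spans the null space of (Sigma - λ_1 I), whose rows are
  r_1 = (-4.6458, 1, 1),  r_2 = (1, -1.6458, 2),  r_3 = (1, 2, -3.6458).
  v is orthogonal to every row, so take v ∝ r_1 × r_2 = ((1)·(2) - (1)·(-1.6458), (1)·(1) - (-4.6458)·(2), (-4.6458)·(-1.6458) - (1)·(1)) ≈ (3.6458, 10.2915, 6.6458).
  Let u = (3.6458, 10.2915, 6.6458).
  ||u|| = √((3.6458)² + (10.2915)² + (6.6458)²) = √(163.3725) ≈ 12.7817,  v_1 = u/||u|| ≈ (0.2852, 0.8052, 0.5199) (||v_1|| = 1).

λ_1 = 9.6458,  λ_2 = 5,  λ_3 = 4.3542;  v_1 ≈ (0.2852, 0.8052, 0.5199)


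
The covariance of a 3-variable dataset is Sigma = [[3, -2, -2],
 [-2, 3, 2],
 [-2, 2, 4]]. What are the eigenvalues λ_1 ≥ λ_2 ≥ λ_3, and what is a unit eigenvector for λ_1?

Step 1 — characteristic polynomial p(λ) = det(λI - Sigma) = λ³ - tr·λ² + c_1·λ - det, where tr = trace, c_1 = sum of the principal 2×2 minors, det = det(Sigma):
  tr = 3 + 3 + 4 = 10,
  c_1 = (3·3 - (-2)²) + (3·4 - (-2)²) + (3·4 - (2)²) = 5 + 8 + 8 = 21,
  det = 3·(3·4 - (2)²) - (-2)·((-2)·4 - (2)·(-2)) + (-2)·((-2)·(2) - 3·(-2)) = 3·(8) - (-2)·(-4) + (-2)·(2) = 12.
  So p(λ) = λ³ - 10λ² + 21λ - 12.
Step 2 — look for an integer root (rational root theorem: any rational root is an integer divisor of 12). Testing λ = 1:
  p(1) = 1 - 10 + 21 - 12 = 0  ✓
  Dividing out (λ - 1): p(λ) = (λ - 1)(λ² - 9λ + 12).
Step 3 — remaining eigenvalues from the quadratic λ² - 9λ + 12 = 0:
  Δ = 9² - 4·12 = 81 - 48 = 33,  λ = (9 ± √33)/2 = (9 ± 5.7446)/2 ≈ 7.3723 or 1.6277.
  Sorted: λ_1 = 7.3723,  λ_2 = 1.6277,  λ_3 = 1  (check: sum = 10 = tr ✓).

Step 4 — unit eigenvector for λ_1 ≈ 7.3723: v spans the null space of (Sigma - λ_1 I), whose rows are
  r_1 = (-4.3723, -2, -2),  r_2 = (-2, -4.3723, 2),  r_3 = (-2, 2, -3.3723).
  v is orthogonal to every row, so take v ∝ r_1 × r_2 = ((-2)·(2) - (-2)·(-4.3723), (-2)·(-2) - (-4.3723)·(2), (-4.3723)·(-4.3723) - (-2)·(-2)) ≈ (-12.7446, 12.7446, 15.1168).
  Rescale (multiply by -1 so the first nonzero entry is positive): u = (12.7446, -12.7446, -15.1168).
  ||u|| = √((12.7446)² + (-12.7446)² + (-15.1168)²) = √(553.3667) ≈ 23.5237,  v_1 = u/||u|| ≈ (0.5418, -0.5418, -0.6426) (||v_1|| = 1).

λ_1 = 7.3723,  λ_2 = 1.6277,  λ_3 = 1;  v_1 ≈ (0.5418, -0.5418, -0.6426)


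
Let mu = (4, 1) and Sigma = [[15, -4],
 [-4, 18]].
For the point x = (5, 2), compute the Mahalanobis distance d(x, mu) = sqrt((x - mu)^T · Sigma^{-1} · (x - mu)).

Step 1 — centre the observation: (x - mu) = (1, 1).

Step 2 — invert Sigma. det(Sigma) = 15·18 - (-4)² = 254.
  Sigma^{-1} = (1/det) · [[d, -b], [-b, a]] = [[0.0709, 0.0157],
 [0.0157, 0.0591]].

Step 3 — form the quadratic (x - mu)^T · Sigma^{-1} · (x - mu):
  Sigma^{-1} · (x - mu) = (0.0866, 0.0748).
  (x - mu)^T · [Sigma^{-1} · (x - mu)] = (1)·(0.0866) + (1)·(0.0748) = 0.1614.

Step 4 — take square root: d = √(0.1614) ≈ 0.4018.

d(x, mu) = √(0.1614) ≈ 0.4018


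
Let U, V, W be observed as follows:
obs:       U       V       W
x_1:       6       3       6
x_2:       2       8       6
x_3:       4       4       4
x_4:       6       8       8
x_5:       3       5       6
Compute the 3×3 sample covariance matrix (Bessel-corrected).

Step 1 — column means:
  mean(U) = (6 + 2 + 4 + 6 + 3) / 5 = 21/5 = 4.2
  mean(V) = (3 + 8 + 4 + 8 + 5) / 5 = 28/5 = 5.6
  mean(W) = (6 + 6 + 4 + 8 + 6) / 5 = 30/5 = 6

Step 2 — sample covariance S[i,j] = (1/(n-1)) · Σ_k (x_{k,i} - mean_i) · (x_{k,j} - mean_j), with n-1 = 4.
  S[U,U] = ((1.8)·(1.8) + (-2.2)·(-2.2) + (-0.2)·(-0.2) + (1.8)·(1.8) + (-1.2)·(-1.2)) / 4 = 12.8/4 = 3.2
  S[U,V] = ((1.8)·(-2.6) + (-2.2)·(2.4) + (-0.2)·(-1.6) + (1.8)·(2.4) + (-1.2)·(-0.6)) / 4 = -4.6/4 = -1.15
  S[U,W] = ((1.8)·(0) + (-2.2)·(0) + (-0.2)·(-2) + (1.8)·(2) + (-1.2)·(0)) / 4 = 4/4 = 1
  S[V,V] = ((-2.6)·(-2.6) + (2.4)·(2.4) + (-1.6)·(-1.6) + (2.4)·(2.4) + (-0.6)·(-0.6)) / 4 = 21.2/4 = 5.3
  S[V,W] = ((-2.6)·(0) + (2.4)·(0) + (-1.6)·(-2) + (2.4)·(2) + (-0.6)·(0)) / 4 = 8/4 = 2
  S[W,W] = ((0)·(0) + (0)·(0) + (-2)·(-2) + (2)·(2) + (0)·(0)) / 4 = 8/4 = 2

S is symmetric (S[j,i] = S[i,j]). Assembling:

S = [[3.2, -1.15, 1],
 [-1.15, 5.3, 2],
 [1, 2, 2]]


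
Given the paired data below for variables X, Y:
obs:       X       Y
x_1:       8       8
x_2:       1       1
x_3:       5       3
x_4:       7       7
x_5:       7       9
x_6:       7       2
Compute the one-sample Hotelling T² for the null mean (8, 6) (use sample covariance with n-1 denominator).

Step 1 — sample mean vector:
  mean(X) = (8 + 1 + 5 + 7 + 7 + 7) / 6 = 35/6 = 5.8333
  mean(Y) = (8 + 1 + 3 + 7 + 9 + 2) / 6 = 30/6 = 5
  x̄ = (5.8333, 5),  deviation x̄ - mu_0 = (5.8333, 5) - (8, 6) = (-2.1667, -1).

Step 2 — sample covariance matrix, S[i,j] = (1/(n-1)) · Σ_k (x_{k,i} - mean_i) · (x_{k,j} - mean_j), divisor n-1 = 5:
  S[X,X] = ((2.1667)·(2.1667) + (-4.8333)·(-4.8333) + (-0.8333)·(-0.8333) + (1.1667)·(1.1667) + (1.1667)·(1.1667) + (1.1667)·(1.1667)) / 5 = 32.8333/5 = 6.5667
  S[X,Y] = ((2.1667)·(3) + (-4.8333)·(-4) + (-0.8333)·(-2) + (1.1667)·(2) + (1.1667)·(4) + (1.1667)·(-3)) / 5 = 31/5 = 6.2
  S[Y,Y] = ((3)·(3) + (-4)·(-4) + (-2)·(-2) + (2)·(2) + (4)·(4) + (-3)·(-3)) / 5 = 58/5 = 11.6
  S = [[6.5667, 6.2],
 [6.2, 11.6]].

Step 3 — invert S. det(S) = 6.5667·11.6 - (6.2)² = 37.7333.
  S^{-1} = (1/det) · [[d, -b], [-b, a]] = [[0.3074, -0.1643],
 [-0.1643, 0.174]].

Step 4 — quadratic form (x̄ - mu_0)^T · S^{-1} · (x̄ - mu_0):
  S^{-1} · (x̄ - mu_0) = (-0.5018, 0.182),
  (x̄ - mu_0)^T · [...] = (-2.1667)·(-0.5018) + (-1)·(0.182) = 0.9052.

Step 5 — scale by n: T² = 6 · 0.9052 = 5.4311.

T² ≈ 5.4311


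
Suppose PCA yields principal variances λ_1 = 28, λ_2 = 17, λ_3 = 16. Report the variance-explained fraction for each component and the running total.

Step 1 — total variance = trace(Sigma) = Σ λ_i = 28 + 17 + 16 = 61.

Step 2 — fraction explained by component i = λ_i / Σ λ:
  PC1: 28/61 = 0.459
  PC2: 17/61 = 0.2787
  PC3: 16/61 = 0.2623

Step 3 — cumulative fraction after k components = (λ_1 + ... + λ_k) / Σ λ:
  k = 1: 28/61 = 0.459
  k = 2: (28 + 17)/61 = 45/61 = 0.7377
  k = 3: (28 + 17 + 16)/61 = 61/61 = 1

Summary (fraction, with percent):

explained: PC1 0.459 (45.9%), PC2 0.2787 (27.87%), PC3 0.2623 (26.23%);  cumulative: 0.459, 0.7377, 1


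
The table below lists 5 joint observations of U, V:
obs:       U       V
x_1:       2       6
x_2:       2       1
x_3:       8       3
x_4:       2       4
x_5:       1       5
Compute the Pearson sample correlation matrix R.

Step 1 — column means:
  mean(U) = (2 + 2 + 8 + 2 + 1) / 5 = 15/5 = 3
  mean(V) = (6 + 1 + 3 + 4 + 5) / 5 = 19/5 = 3.8

Step 2 — sample variances and covariances s[i,j] = (1/(n-1)) · Σ_k (x_{k,i} - mean_i) · (x_{k,j} - mean_j), with n-1 = 4:
  s[U,U] = ((-1)·(-1) + (-1)·(-1) + (5)·(5) + (-1)·(-1) + (-2)·(-2)) / 4 = 32/4 = 8
  s[U,V] = ((-1)·(2.2) + (-1)·(-2.8) + (5)·(-0.8) + (-1)·(0.2) + (-2)·(1.2)) / 4 = -6/4 = -1.5
  s[V,V] = ((2.2)·(2.2) + (-2.8)·(-2.8) + (-0.8)·(-0.8) + (0.2)·(0.2) + (1.2)·(1.2)) / 4 = 14.8/4 = 3.7
  Sample standard deviations s_i = √(s[i,i]):
  s(U) = √(8) = 2.8284
  s(V) = √(3.7) = 1.9235

Step 3 — r_{ij} = s_{ij} / (s_i · s_j):
  r[U,U] = 1 (diagonal).
  r[U,V] = -1.5 / (2.8284 · 1.9235) = -1.5 / 5.4406 = -0.2757
  r[V,V] = 1 (diagonal).

R is symmetric with unit diagonal. Assembling:

R = [[1, -0.2757],
 [-0.2757, 1]]


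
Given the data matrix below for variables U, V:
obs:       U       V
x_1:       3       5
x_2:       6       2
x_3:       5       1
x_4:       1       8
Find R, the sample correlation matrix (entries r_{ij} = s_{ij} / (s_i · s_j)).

Step 1 — column means:
  mean(U) = (3 + 6 + 5 + 1) / 4 = 15/4 = 3.75
  mean(V) = (5 + 2 + 1 + 8) / 4 = 16/4 = 4

Step 2 — sample variances and covariances s[i,j] = (1/(n-1)) · Σ_k (x_{k,i} - mean_i) · (x_{k,j} - mean_j), with n-1 = 3:
  s[U,U] = ((-0.75)·(-0.75) + (2.25)·(2.25) + (1.25)·(1.25) + (-2.75)·(-2.75)) / 3 = 14.75/3 = 4.9167
  s[U,V] = ((-0.75)·(1) + (2.25)·(-2) + (1.25)·(-3) + (-2.75)·(4)) / 3 = -20/3 = -6.6667
  s[V,V] = ((1)·(1) + (-2)·(-2) + (-3)·(-3) + (4)·(4)) / 3 = 30/3 = 10
  Sample standard deviations s_i = √(s[i,i]):
  s(U) = √(4.9167) = 2.2174
  s(V) = √(10) = 3.1623

Step 3 — r_{ij} = s_{ij} / (s_i · s_j):
  r[U,U] = 1 (diagonal).
  r[U,V] = -6.6667 / (2.2174 · 3.1623) = -6.6667 / 7.0119 = -0.9508
  r[V,V] = 1 (diagonal).

R is symmetric with unit diagonal. Assembling:

R = [[1, -0.9508],
 [-0.9508, 1]]


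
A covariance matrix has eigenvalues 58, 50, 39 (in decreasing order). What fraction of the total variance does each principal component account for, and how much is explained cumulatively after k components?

Step 1 — total variance = trace(Sigma) = Σ λ_i = 58 + 50 + 39 = 147.

Step 2 — fraction explained by component i = λ_i / Σ λ:
  PC1: 58/147 = 0.3946
  PC2: 50/147 = 0.3401
  PC3: 39/147 = 0.2653

Step 3 — cumulative fraction after k components = (λ_1 + ... + λ_k) / Σ λ:
  k = 1: 58/147 = 0.3946
  k = 2: (58 + 50)/147 = 108/147 = 0.7347
  k = 3: (58 + 50 + 39)/147 = 147/147 = 1

Summary (fraction, with percent):

explained: PC1 0.3946 (39.46%), PC2 0.3401 (34.01%), PC3 0.2653 (26.53%);  cumulative: 0.3946, 0.7347, 1


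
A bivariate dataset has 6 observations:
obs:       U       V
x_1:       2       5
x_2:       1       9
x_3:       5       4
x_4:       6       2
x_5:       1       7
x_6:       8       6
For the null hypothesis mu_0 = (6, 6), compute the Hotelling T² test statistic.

Step 1 — sample mean vector:
  mean(U) = (2 + 1 + 5 + 6 + 1 + 8) / 6 = 23/6 = 3.8333
  mean(V) = (5 + 9 + 4 + 2 + 7 + 6) / 6 = 33/6 = 5.5
  x̄ = (3.8333, 5.5),  deviation x̄ - mu_0 = (3.8333, 5.5) - (6, 6) = (-2.1667, -0.5).

Step 2 — sample covariance matrix, S[i,j] = (1/(n-1)) · Σ_k (x_{k,i} - mean_i) · (x_{k,j} - mean_j), divisor n-1 = 5:
  S[U,U] = ((-1.8333)·(-1.8333) + (-2.8333)·(-2.8333) + (1.1667)·(1.1667) + (2.1667)·(2.1667) + (-2.8333)·(-2.8333) + (4.1667)·(4.1667)) / 5 = 42.8333/5 = 8.5667
  S[U,V] = ((-1.8333)·(-0.5) + (-2.8333)·(3.5) + (1.1667)·(-1.5) + (2.1667)·(-3.5) + (-2.8333)·(1.5) + (4.1667)·(0.5)) / 5 = -20.5/5 = -4.1
  S[V,V] = ((-0.5)·(-0.5) + (3.5)·(3.5) + (-1.5)·(-1.5) + (-3.5)·(-3.5) + (1.5)·(1.5) + (0.5)·(0.5)) / 5 = 29.5/5 = 5.9
  S = [[8.5667, -4.1],
 [-4.1, 5.9]].

Step 3 — invert S. det(S) = 8.5667·5.9 - (-4.1)² = 33.7333.
  S^{-1} = (1/det) · [[d, -b], [-b, a]] = [[0.1749, 0.1215],
 [0.1215, 0.254]].

Step 4 — quadratic form (x̄ - mu_0)^T · S^{-1} · (x̄ - mu_0):
  S^{-1} · (x̄ - mu_0) = (-0.4397, -0.3903),
  (x̄ - mu_0)^T · [...] = (-2.1667)·(-0.4397) + (-0.5)·(-0.3903) = 1.1479.

Step 5 — scale by n: T² = 6 · 1.1479 = 6.8874.

T² ≈ 6.8874


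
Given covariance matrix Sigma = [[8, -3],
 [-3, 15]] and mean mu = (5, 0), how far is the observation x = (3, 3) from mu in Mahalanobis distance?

Step 1 — centre the observation: (x - mu) = (-2, 3).

Step 2 — invert Sigma. det(Sigma) = 8·15 - (-3)² = 111.
  Sigma^{-1} = (1/det) · [[d, -b], [-b, a]] = [[0.1351, 0.027],
 [0.027, 0.0721]].

Step 3 — form the quadratic (x - mu)^T · Sigma^{-1} · (x - mu):
  Sigma^{-1} · (x - mu) = (-0.1892, 0.1622).
  (x - mu)^T · [Sigma^{-1} · (x - mu)] = (-2)·(-0.1892) + (3)·(0.1622) = 0.8649.

Step 4 — take square root: d = √(0.8649) ≈ 0.93.

d(x, mu) = √(0.8649) ≈ 0.93


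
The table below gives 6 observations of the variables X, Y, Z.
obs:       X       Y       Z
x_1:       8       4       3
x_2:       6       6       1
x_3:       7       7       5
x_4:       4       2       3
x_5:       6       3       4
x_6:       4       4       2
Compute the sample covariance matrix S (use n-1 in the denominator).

Step 1 — column means:
  mean(X) = (8 + 6 + 7 + 4 + 6 + 4) / 6 = 35/6 = 5.8333
  mean(Y) = (4 + 6 + 7 + 2 + 3 + 4) / 6 = 26/6 = 4.3333
  mean(Z) = (3 + 1 + 5 + 3 + 4 + 2) / 6 = 18/6 = 3

Step 2 — sample covariance S[i,j] = (1/(n-1)) · Σ_k (x_{k,i} - mean_i) · (x_{k,j} - mean_j), with n-1 = 5.
  S[X,X] = ((2.1667)·(2.1667) + (0.1667)·(0.1667) + (1.1667)·(1.1667) + (-1.8333)·(-1.8333) + (0.1667)·(0.1667) + (-1.8333)·(-1.8333)) / 5 = 12.8333/5 = 2.5667
  S[X,Y] = ((2.1667)·(-0.3333) + (0.1667)·(1.6667) + (1.1667)·(2.6667) + (-1.8333)·(-2.3333) + (0.1667)·(-1.3333) + (-1.8333)·(-0.3333)) / 5 = 7.3333/5 = 1.4667
  S[X,Z] = ((2.1667)·(0) + (0.1667)·(-2) + (1.1667)·(2) + (-1.8333)·(0) + (0.1667)·(1) + (-1.8333)·(-1)) / 5 = 4/5 = 0.8
  S[Y,Y] = ((-0.3333)·(-0.3333) + (1.6667)·(1.6667) + (2.6667)·(2.6667) + (-2.3333)·(-2.3333) + (-1.3333)·(-1.3333) + (-0.3333)·(-0.3333)) / 5 = 17.3333/5 = 3.4667
  S[Y,Z] = ((-0.3333)·(0) + (1.6667)·(-2) + (2.6667)·(2) + (-2.3333)·(0) + (-1.3333)·(1) + (-0.3333)·(-1)) / 5 = 1/5 = 0.2
  S[Z,Z] = ((0)·(0) + (-2)·(-2) + (2)·(2) + (0)·(0) + (1)·(1) + (-1)·(-1)) / 5 = 10/5 = 2

S is symmetric (S[j,i] = S[i,j]). Assembling:

S = [[2.5667, 1.4667, 0.8],
 [1.4667, 3.4667, 0.2],
 [0.8, 0.2, 2]]


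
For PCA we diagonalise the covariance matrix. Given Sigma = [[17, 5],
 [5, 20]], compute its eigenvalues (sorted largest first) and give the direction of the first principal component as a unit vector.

Step 1 — characteristic polynomial of 2×2 Sigma:
  det(Sigma - λI) = λ² - trace · λ + det = 0.
  trace = 17 + 20 = 37, det = 17·20 - (5)² = 315.
Step 2 — discriminant:
  Δ = trace² - 4·det = 1369 - 1260 = 109.
Step 3 — eigenvalues:
  λ = (trace ± √Δ)/2 = (37 ± 10.4403)/2,
  λ_1 = 23.7202,  λ_2 = 13.2798.

Step 4 — unit eigenvector for λ_1: solve (Sigma - λ_1 I)v = 0. First row:
  (17 - 23.7202)·v_x + (5)·v_y = 0, i.e. (-6.7202)·v_x + (5)·v_y = 0,
  so v ∝ (b, λ_1 - a) = (5, 6.7202) = u.
  ||u|| = √((5)² + (6.7202)²) = √(70.1605) ≈ 8.3762,
  v_1 = u/||u|| ≈ (0.5969, 0.8023) (||v_1|| = 1).

λ_1 = 23.7202,  λ_2 = 13.2798;  v_1 ≈ (0.5969, 0.8023)


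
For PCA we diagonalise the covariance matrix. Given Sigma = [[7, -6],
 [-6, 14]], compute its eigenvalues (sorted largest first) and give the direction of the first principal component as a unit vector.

Step 1 — characteristic polynomial of 2×2 Sigma:
  det(Sigma - λI) = λ² - trace · λ + det = 0.
  trace = 7 + 14 = 21, det = 7·14 - (-6)² = 62.
Step 2 — discriminant:
  Δ = trace² - 4·det = 441 - 248 = 193.
Step 3 — eigenvalues:
  λ = (trace ± √Δ)/2 = (21 ± 13.8924)/2,
  λ_1 = 17.4462,  λ_2 = 3.5538.

Step 4 — unit eigenvector for λ_1: solve (Sigma - λ_1 I)v = 0. First row:
  (7 - 17.4462)·v_x + (-6)·v_y = 0, i.e. (-10.4462)·v_x + (-6)·v_y = 0,
  so v ∝ (b, λ_1 - a) = (-6, 10.4462); multiply by -1 so the first entry is positive: u = (6, -10.4462).
  ||u|| = √((6)² + (-10.4462)²) = √(145.1236) ≈ 12.0467,
  v_1 = u/||u|| ≈ (0.4981, -0.8671) (||v_1|| = 1).

λ_1 = 17.4462,  λ_2 = 3.5538;  v_1 ≈ (0.4981, -0.8671)


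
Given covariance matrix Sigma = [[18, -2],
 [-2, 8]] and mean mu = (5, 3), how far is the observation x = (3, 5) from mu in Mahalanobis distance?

Step 1 — centre the observation: (x - mu) = (-2, 2).

Step 2 — invert Sigma. det(Sigma) = 18·8 - (-2)² = 140.
  Sigma^{-1} = (1/det) · [[d, -b], [-b, a]] = [[0.0571, 0.0143],
 [0.0143, 0.1286]].

Step 3 — form the quadratic (x - mu)^T · Sigma^{-1} · (x - mu):
  Sigma^{-1} · (x - mu) = (-0.0857, 0.2286).
  (x - mu)^T · [Sigma^{-1} · (x - mu)] = (-2)·(-0.0857) + (2)·(0.2286) = 0.6286.

Step 4 — take square root: d = √(0.6286) ≈ 0.7928.

d(x, mu) = √(0.6286) ≈ 0.7928


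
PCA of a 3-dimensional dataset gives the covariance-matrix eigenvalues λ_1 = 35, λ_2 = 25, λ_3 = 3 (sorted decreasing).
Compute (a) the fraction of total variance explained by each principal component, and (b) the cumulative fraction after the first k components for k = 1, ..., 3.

Step 1 — total variance = trace(Sigma) = Σ λ_i = 35 + 25 + 3 = 63.

Step 2 — fraction explained by component i = λ_i / Σ λ:
  PC1: 35/63 = 0.5556
  PC2: 25/63 = 0.3968
  PC3: 3/63 = 0.0476

Step 3 — cumulative fraction after k components = (λ_1 + ... + λ_k) / Σ λ:
  k = 1: 35/63 = 0.5556
  k = 2: (35 + 25)/63 = 60/63 = 0.9524
  k = 3: (35 + 25 + 3)/63 = 63/63 = 1

Summary (fraction, with percent):

explained: PC1 0.5556 (55.56%), PC2 0.3968 (39.68%), PC3 0.0476 (4.76%);  cumulative: 0.5556, 0.9524, 1


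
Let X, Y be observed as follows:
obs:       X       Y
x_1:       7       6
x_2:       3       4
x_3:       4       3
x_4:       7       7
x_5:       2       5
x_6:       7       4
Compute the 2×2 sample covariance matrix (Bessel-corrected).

Step 1 — column means:
  mean(X) = (7 + 3 + 4 + 7 + 2 + 7) / 6 = 30/6 = 5
  mean(Y) = (6 + 4 + 3 + 7 + 5 + 4) / 6 = 29/6 = 4.8333

Step 2 — sample covariance S[i,j] = (1/(n-1)) · Σ_k (x_{k,i} - mean_i) · (x_{k,j} - mean_j), with n-1 = 5.
  S[X,X] = ((2)·(2) + (-2)·(-2) + (-1)·(-1) + (2)·(2) + (-3)·(-3) + (2)·(2)) / 5 = 26/5 = 5.2
  S[X,Y] = ((2)·(1.1667) + (-2)·(-0.8333) + (-1)·(-1.8333) + (2)·(2.1667) + (-3)·(0.1667) + (2)·(-0.8333)) / 5 = 8/5 = 1.6
  S[Y,Y] = ((1.1667)·(1.1667) + (-0.8333)·(-0.8333) + (-1.8333)·(-1.8333) + (2.1667)·(2.1667) + (0.1667)·(0.1667) + (-0.8333)·(-0.8333)) / 5 = 10.8333/5 = 2.1667

S is symmetric (S[j,i] = S[i,j]). Assembling:

S = [[5.2, 1.6],
 [1.6, 2.1667]]


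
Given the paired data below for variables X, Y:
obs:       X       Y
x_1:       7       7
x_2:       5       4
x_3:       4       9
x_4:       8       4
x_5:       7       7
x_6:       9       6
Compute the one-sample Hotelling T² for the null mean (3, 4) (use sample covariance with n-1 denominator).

Step 1 — sample mean vector:
  mean(X) = (7 + 5 + 4 + 8 + 7 + 9) / 6 = 40/6 = 6.6667
  mean(Y) = (7 + 4 + 9 + 4 + 7 + 6) / 6 = 37/6 = 6.1667
  x̄ = (6.6667, 6.1667),  deviation x̄ - mu_0 = (6.6667, 6.1667) - (3, 4) = (3.6667, 2.1667).

Step 2 — sample covariance matrix, S[i,j] = (1/(n-1)) · Σ_k (x_{k,i} - mean_i) · (x_{k,j} - mean_j), divisor n-1 = 5:
  S[X,X] = ((0.3333)·(0.3333) + (-1.6667)·(-1.6667) + (-2.6667)·(-2.6667) + (1.3333)·(1.3333) + (0.3333)·(0.3333) + (2.3333)·(2.3333)) / 5 = 17.3333/5 = 3.4667
  S[X,Y] = ((0.3333)·(0.8333) + (-1.6667)·(-2.1667) + (-2.6667)·(2.8333) + (1.3333)·(-2.1667) + (0.3333)·(0.8333) + (2.3333)·(-0.1667)) / 5 = -6.6667/5 = -1.3333
  S[Y,Y] = ((0.8333)·(0.8333) + (-2.1667)·(-2.1667) + (2.8333)·(2.8333) + (-2.1667)·(-2.1667) + (0.8333)·(0.8333) + (-0.1667)·(-0.1667)) / 5 = 18.8333/5 = 3.7667
  S = [[3.4667, -1.3333],
 [-1.3333, 3.7667]].

Step 3 — invert S. det(S) = 3.4667·3.7667 - (-1.3333)² = 11.28.
  S^{-1} = (1/det) · [[d, -b], [-b, a]] = [[0.3339, 0.1182],
 [0.1182, 0.3073]].

Step 4 — quadratic form (x̄ - mu_0)^T · S^{-1} · (x̄ - mu_0):
  S^{-1} · (x̄ - mu_0) = (1.4805, 1.0993),
  (x̄ - mu_0)^T · [...] = (3.6667)·(1.4805) + (2.1667)·(1.0993) = 7.8103.

Step 5 — scale by n: T² = 6 · 7.8103 = 46.8617.

T² ≈ 46.8617


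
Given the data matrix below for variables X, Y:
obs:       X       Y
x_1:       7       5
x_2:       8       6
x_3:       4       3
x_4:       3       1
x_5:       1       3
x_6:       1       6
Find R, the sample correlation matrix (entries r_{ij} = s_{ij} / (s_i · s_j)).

Step 1 — column means:
  mean(X) = (7 + 8 + 4 + 3 + 1 + 1) / 6 = 24/6 = 4
  mean(Y) = (5 + 6 + 3 + 1 + 3 + 6) / 6 = 24/6 = 4

Step 2 — sample variances and covariances s[i,j] = (1/(n-1)) · Σ_k (x_{k,i} - mean_i) · (x_{k,j} - mean_j), with n-1 = 5:
  s[X,X] = ((3)·(3) + (4)·(4) + (0)·(0) + (-1)·(-1) + (-3)·(-3) + (-3)·(-3)) / 5 = 44/5 = 8.8
  s[X,Y] = ((3)·(1) + (4)·(2) + (0)·(-1) + (-1)·(-3) + (-3)·(-1) + (-3)·(2)) / 5 = 11/5 = 2.2
  s[Y,Y] = ((1)·(1) + (2)·(2) + (-1)·(-1) + (-3)·(-3) + (-1)·(-1) + (2)·(2)) / 5 = 20/5 = 4
  Sample standard deviations s_i = √(s[i,i]):
  s(X) = √(8.8) = 2.9665
  s(Y) = √(4) = 2

Step 3 — r_{ij} = s_{ij} / (s_i · s_j):
  r[X,X] = 1 (diagonal).
  r[X,Y] = 2.2 / (2.9665 · 2) = 2.2 / 5.933 = 0.3708
  r[Y,Y] = 1 (diagonal).

R is symmetric with unit diagonal. Assembling:

R = [[1, 0.3708],
 [0.3708, 1]]


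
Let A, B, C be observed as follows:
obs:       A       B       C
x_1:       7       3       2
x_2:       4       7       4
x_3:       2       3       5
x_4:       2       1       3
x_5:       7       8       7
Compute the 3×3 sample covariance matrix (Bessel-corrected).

Step 1 — column means:
  mean(A) = (7 + 4 + 2 + 2 + 7) / 5 = 22/5 = 4.4
  mean(B) = (3 + 7 + 3 + 1 + 8) / 5 = 22/5 = 4.4
  mean(C) = (2 + 4 + 5 + 3 + 7) / 5 = 21/5 = 4.2

Step 2 — sample covariance S[i,j] = (1/(n-1)) · Σ_k (x_{k,i} - mean_i) · (x_{k,j} - mean_j), with n-1 = 4.
  S[A,A] = ((2.6)·(2.6) + (-0.4)·(-0.4) + (-2.4)·(-2.4) + (-2.4)·(-2.4) + (2.6)·(2.6)) / 4 = 25.2/4 = 6.3
  S[A,B] = ((2.6)·(-1.4) + (-0.4)·(2.6) + (-2.4)·(-1.4) + (-2.4)·(-3.4) + (2.6)·(3.6)) / 4 = 16.2/4 = 4.05
  S[A,C] = ((2.6)·(-2.2) + (-0.4)·(-0.2) + (-2.4)·(0.8) + (-2.4)·(-1.2) + (2.6)·(2.8)) / 4 = 2.6/4 = 0.65
  S[B,B] = ((-1.4)·(-1.4) + (2.6)·(2.6) + (-1.4)·(-1.4) + (-3.4)·(-3.4) + (3.6)·(3.6)) / 4 = 35.2/4 = 8.8
  S[B,C] = ((-1.4)·(-2.2) + (2.6)·(-0.2) + (-1.4)·(0.8) + (-3.4)·(-1.2) + (3.6)·(2.8)) / 4 = 15.6/4 = 3.9
  S[C,C] = ((-2.2)·(-2.2) + (-0.2)·(-0.2) + (0.8)·(0.8) + (-1.2)·(-1.2) + (2.8)·(2.8)) / 4 = 14.8/4 = 3.7

S is symmetric (S[j,i] = S[i,j]). Assembling:

S = [[6.3, 4.05, 0.65],
 [4.05, 8.8, 3.9],
 [0.65, 3.9, 3.7]]


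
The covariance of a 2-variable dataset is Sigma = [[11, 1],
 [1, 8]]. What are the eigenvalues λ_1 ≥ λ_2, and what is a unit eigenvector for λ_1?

Step 1 — characteristic polynomial of 2×2 Sigma:
  det(Sigma - λI) = λ² - trace · λ + det = 0.
  trace = 11 + 8 = 19, det = 11·8 - (1)² = 87.
Step 2 — discriminant:
  Δ = trace² - 4·det = 361 - 348 = 13.
Step 3 — eigenvalues:
  λ = (trace ± √Δ)/2 = (19 ± 3.6056)/2,
  λ_1 = 11.3028,  λ_2 = 7.6972.

Step 4 — unit eigenvector for λ_1: solve (Sigma - λ_1 I)v = 0. First row:
  (11 - 11.3028)·v_x + (1)·v_y = 0, i.e. (-0.3028)·v_x + (1)·v_y = 0,
  so v ∝ (b, λ_1 - a) = (1, 0.3028) = u.
  ||u|| = √((1)² + (0.3028)²) = √(1.0917) ≈ 1.0448,
  v_1 = u/||u|| ≈ (0.9571, 0.2898) (||v_1|| = 1).

λ_1 = 11.3028,  λ_2 = 7.6972;  v_1 ≈ (0.9571, 0.2898)


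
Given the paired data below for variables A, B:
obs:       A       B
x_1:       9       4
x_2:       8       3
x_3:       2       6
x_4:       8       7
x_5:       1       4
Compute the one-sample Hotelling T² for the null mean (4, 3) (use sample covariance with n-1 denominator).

Step 1 — sample mean vector:
  mean(A) = (9 + 8 + 2 + 8 + 1) / 5 = 28/5 = 5.6
  mean(B) = (4 + 3 + 6 + 7 + 4) / 5 = 24/5 = 4.8
  x̄ = (5.6, 4.8),  deviation x̄ - mu_0 = (5.6, 4.8) - (4, 3) = (1.6, 1.8).

Step 2 — sample covariance matrix, S[i,j] = (1/(n-1)) · Σ_k (x_{k,i} - mean_i) · (x_{k,j} - mean_j), divisor n-1 = 4:
  S[A,A] = ((3.4)·(3.4) + (2.4)·(2.4) + (-3.6)·(-3.6) + (2.4)·(2.4) + (-4.6)·(-4.6)) / 4 = 57.2/4 = 14.3
  S[A,B] = ((3.4)·(-0.8) + (2.4)·(-1.8) + (-3.6)·(1.2) + (2.4)·(2.2) + (-4.6)·(-0.8)) / 4 = -2.4/4 = -0.6
  S[B,B] = ((-0.8)·(-0.8) + (-1.8)·(-1.8) + (1.2)·(1.2) + (2.2)·(2.2) + (-0.8)·(-0.8)) / 4 = 10.8/4 = 2.7
  S = [[14.3, -0.6],
 [-0.6, 2.7]].

Step 3 — invert S. det(S) = 14.3·2.7 - (-0.6)² = 38.25.
  S^{-1} = (1/det) · [[d, -b], [-b, a]] = [[0.0706, 0.0157],
 [0.0157, 0.3739]].

Step 4 — quadratic form (x̄ - mu_0)^T · S^{-1} · (x̄ - mu_0):
  S^{-1} · (x̄ - mu_0) = (0.1412, 0.698),
  (x̄ - mu_0)^T · [...] = (1.6)·(0.1412) + (1.8)·(0.698) = 1.4824.

Step 5 — scale by n: T² = 5 · 1.4824 = 7.4118.

T² ≈ 7.4118


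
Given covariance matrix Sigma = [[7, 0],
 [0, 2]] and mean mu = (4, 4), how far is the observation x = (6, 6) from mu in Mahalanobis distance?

Step 1 — centre the observation: (x - mu) = (2, 2).

Step 2 — invert Sigma. det(Sigma) = 7·2 - (0)² = 14.
  Sigma^{-1} = (1/det) · [[d, -b], [-b, a]] = [[0.1429, 0],
 [0, 0.5]].

Step 3 — form the quadratic (x - mu)^T · Sigma^{-1} · (x - mu):
  Sigma^{-1} · (x - mu) = (0.2857, 1).
  (x - mu)^T · [Sigma^{-1} · (x - mu)] = (2)·(0.2857) + (2)·(1) = 2.5714.

Step 4 — take square root: d = √(2.5714) ≈ 1.6036.

d(x, mu) = √(2.5714) ≈ 1.6036


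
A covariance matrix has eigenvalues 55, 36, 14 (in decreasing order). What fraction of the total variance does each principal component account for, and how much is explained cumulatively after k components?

Step 1 — total variance = trace(Sigma) = Σ λ_i = 55 + 36 + 14 = 105.

Step 2 — fraction explained by component i = λ_i / Σ λ:
  PC1: 55/105 = 0.5238
  PC2: 36/105 = 0.3429
  PC3: 14/105 = 0.1333

Step 3 — cumulative fraction after k components = (λ_1 + ... + λ_k) / Σ λ:
  k = 1: 55/105 = 0.5238
  k = 2: (55 + 36)/105 = 91/105 = 0.8667
  k = 3: (55 + 36 + 14)/105 = 105/105 = 1

Summary (fraction, with percent):

explained: PC1 0.5238 (52.38%), PC2 0.3429 (34.29%), PC3 0.1333 (13.33%);  cumulative: 0.5238, 0.8667, 1


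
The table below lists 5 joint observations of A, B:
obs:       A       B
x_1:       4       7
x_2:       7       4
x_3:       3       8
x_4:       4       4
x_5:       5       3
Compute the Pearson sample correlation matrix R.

Step 1 — column means:
  mean(A) = (4 + 7 + 3 + 4 + 5) / 5 = 23/5 = 4.6
  mean(B) = (7 + 4 + 8 + 4 + 3) / 5 = 26/5 = 5.2

Step 2 — sample variances and covariances s[i,j] = (1/(n-1)) · Σ_k (x_{k,i} - mean_i) · (x_{k,j} - mean_j), with n-1 = 4:
  s[A,A] = ((-0.6)·(-0.6) + (2.4)·(2.4) + (-1.6)·(-1.6) + (-0.6)·(-0.6) + (0.4)·(0.4)) / 4 = 9.2/4 = 2.3
  s[A,B] = ((-0.6)·(1.8) + (2.4)·(-1.2) + (-1.6)·(2.8) + (-0.6)·(-1.2) + (0.4)·(-2.2)) / 4 = -8.6/4 = -2.15
  s[B,B] = ((1.8)·(1.8) + (-1.2)·(-1.2) + (2.8)·(2.8) + (-1.2)·(-1.2) + (-2.2)·(-2.2)) / 4 = 18.8/4 = 4.7
  Sample standard deviations s_i = √(s[i,i]):
  s(A) = √(2.3) = 1.5166
  s(B) = √(4.7) = 2.1679

Step 3 — r_{ij} = s_{ij} / (s_i · s_j):
  r[A,A] = 1 (diagonal).
  r[A,B] = -2.15 / (1.5166 · 2.1679) = -2.15 / 3.2879 = -0.6539
  r[B,B] = 1 (diagonal).

R is symmetric with unit diagonal. Assembling:

R = [[1, -0.6539],
 [-0.6539, 1]]


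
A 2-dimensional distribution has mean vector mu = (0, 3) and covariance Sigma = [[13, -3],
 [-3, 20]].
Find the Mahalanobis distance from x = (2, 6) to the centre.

Step 1 — centre the observation: (x - mu) = (2, 3).

Step 2 — invert Sigma. det(Sigma) = 13·20 - (-3)² = 251.
  Sigma^{-1} = (1/det) · [[d, -b], [-b, a]] = [[0.0797, 0.012],
 [0.012, 0.0518]].

Step 3 — form the quadratic (x - mu)^T · Sigma^{-1} · (x - mu):
  Sigma^{-1} · (x - mu) = (0.1952, 0.1793).
  (x - mu)^T · [Sigma^{-1} · (x - mu)] = (2)·(0.1952) + (3)·(0.1793) = 0.9283.

Step 4 — take square root: d = √(0.9283) ≈ 0.9635.

d(x, mu) = √(0.9283) ≈ 0.9635


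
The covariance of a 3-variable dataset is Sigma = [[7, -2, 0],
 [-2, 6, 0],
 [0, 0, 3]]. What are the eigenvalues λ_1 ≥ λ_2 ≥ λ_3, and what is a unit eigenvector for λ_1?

Step 1 — characteristic polynomial p(λ) = det(λI - Sigma) = λ³ - tr·λ² + c_1·λ - det, where tr = trace, c_1 = sum of the principal 2×2 minors, det = det(Sigma):
  tr = 7 + 6 + 3 = 16,
  c_1 = (7·6 - (-2)²) + (7·3 - (0)²) + (6·3 - (0)²) = 38 + 21 + 18 = 77,
  det = 7·(6·3 - (0)²) - (-2)·((-2)·3 - (0)·(0)) + (0)·((-2)·(0) - 6·(0)) = 7·(18) - (-2)·(-6) + (0)·(0) = 114.
  So p(λ) = λ³ - 16λ² + 77λ - 114.
Step 2 — look for an integer root (rational root theorem: any rational root is an integer divisor of 114). Testing λ = 3:
  p(3) = 27 - 144 + 231 - 114 = 0  ✓
  Dividing out (λ - 3): p(λ) = (λ - 3)(λ² - 13λ + 38).
Step 3 — remaining eigenvalues from the quadratic λ² - 13λ + 38 = 0:
  Δ = 13² - 4·38 = 169 - 152 = 17,  λ = (13 ± √17)/2 = (13 ± 4.1231)/2 ≈ 8.5616 or 4.4384.
  Sorted: λ_1 = 8.5616,  λ_2 = 4.4384,  λ_3 = 3  (check: sum = 16 = tr ✓).

Step 4 — unit eigenvector for λ_1 ≈ 8.5616: v spans the null space of (Sigma - λ_1 I), whose rows are
  r_1 = (-1.5616, -2, 0),  r_2 = (-2, -2.5616, 0),  r_3 = (0, 0, -5.5616).
  v is orthogonal to every row, so take v ∝ r_1 × r_3 = ((-2)·(-5.5616) - (0)·(0), (0)·(0) - (-1.5616)·(-5.5616), (-1.5616)·(0) - (-2)·(0)) ≈ (11.1231, -8.6847, 0).
  Let u = (11.1231, -8.6847, 0).
  ||u|| = √((11.1231)² + (-8.6847)² + (0)²) = √(199.1468) ≈ 14.1119,  v_1 = u/||u|| ≈ (0.7882, -0.6154, 0) (||v_1|| = 1).

λ_1 = 8.5616,  λ_2 = 4.4384,  λ_3 = 3;  v_1 ≈ (0.7882, -0.6154, 0)
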